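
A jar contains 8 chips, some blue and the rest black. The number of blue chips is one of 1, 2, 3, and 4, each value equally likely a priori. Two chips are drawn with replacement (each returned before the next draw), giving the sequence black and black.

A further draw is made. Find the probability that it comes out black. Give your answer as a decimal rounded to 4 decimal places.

The likelihood of the observed sequence under each hypothesis: P(data | r = 1) = (7/8)(7/8) = 49/64; P(data | r = 2) = (6/8)(6/8) = 9/16; P(data | r = 3) = (5/8)(5/8) = 25/64; P(data | r = 4) = (4/8)(4/8) = 1/4.
The prior-weighted likelihoods are 1/4 · 49/64 = 49/256, 1/4 · 9/16 = 9/64, 1/4 · 25/64 = 25/256, 1/4 · 1/4 = 1/16; these sum to 63/128.
The posterior is then P(r = 1 | data) = 7/18, P(r = 2 | data) = 2/7, P(r = 3 | data) = 25/126, P(r = 4 | data) = 8/63.
So P(black next | data) = Σ P(black next | H) P(H | data) = (7/8)(7/18) + (3/4)(2/7) + (5/8)(25/126) + (1/2)(8/63) = 187/252.

0.7421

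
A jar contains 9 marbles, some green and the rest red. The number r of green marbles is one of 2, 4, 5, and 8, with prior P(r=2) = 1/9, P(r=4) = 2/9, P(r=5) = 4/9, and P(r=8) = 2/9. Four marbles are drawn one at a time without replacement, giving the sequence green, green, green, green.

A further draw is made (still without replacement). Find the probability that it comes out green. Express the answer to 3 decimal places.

0.716

For each hypothesis, P(data | H) works out to: P(data | r = 2) = (2/9)(1/8)(0/7) = 0; P(data | r = 4) = (4/9)(3/8)(2/7)(1/6) = 1/126; P(data | r = 5) = (5/9)(4/8)(3/7)(2/6) = 5/126; P(data | r = 8) = (8/9)(7/8)(6/7)(5/6) = 5/9.
Weighting by the prior gives 1/9 · 0 = 0, 2/9 · 1/126 = 1/567, 4/9 · 5/126 = 10/567, 2/9 · 5/9 = 10/81; these sum to 1/7.
The posterior is then P(r = 2 | data) = 0, P(r = 4 | data) = 1/81, P(r = 5 | data) = 10/81, P(r = 8 | data) = 70/81.
Averaging over the posterior, P(green next | data) = (0)(1/81) + (1/5)(10/81) + (4/5)(70/81) = 58/81.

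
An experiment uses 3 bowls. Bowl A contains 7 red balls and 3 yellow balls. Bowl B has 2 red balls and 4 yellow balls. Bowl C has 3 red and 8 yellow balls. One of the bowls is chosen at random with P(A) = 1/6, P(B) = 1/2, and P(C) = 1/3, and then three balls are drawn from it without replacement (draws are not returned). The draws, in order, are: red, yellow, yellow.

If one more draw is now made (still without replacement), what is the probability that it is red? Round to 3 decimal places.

Under each hypothesis, the probability of the observed sequence is: P(data | bowl A) = (7/10)(3/9)(2/8) = 0.058333; P(data | bowl B) = (2/6)(4/5)(3/4) = 0.2; P(data | bowl C) = (3/11)(8/10)(7/9) = 0.1697.
Weighting by the prior gives 1/6 · 0.058333 = 0.0097222, 1/2 · 0.2 = 0.1, 1/3 · 0.1697 = 0.056566; with total 0.16629.
Dividing through by the total gives posterior P(bowl A | data) = 0.058466, P(bowl B | data) = 0.60137, P(bowl C | data) = 0.34017.
The predictive probability is P(red next | data) = (6/7)(0.058466) + (1/3)(0.60137) + (1/4)(0.34017) = 0.33561.

0.336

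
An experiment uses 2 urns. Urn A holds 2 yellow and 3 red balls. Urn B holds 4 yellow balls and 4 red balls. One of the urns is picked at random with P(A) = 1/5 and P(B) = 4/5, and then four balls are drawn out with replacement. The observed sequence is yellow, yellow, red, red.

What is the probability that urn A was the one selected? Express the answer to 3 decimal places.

Under each hypothesis, the probability of the observed sequence is: P(data | urn A) = (2/5)(2/5)(3/5)(3/5) = 0.0576; P(data | urn B) = (4/8)(4/8)(4/8)(4/8) = 0.0625.
The prior-weighted likelihoods are 1/5 · 0.0576 = 0.01152, 4/5 · 0.0625 = 0.05; with total 0.06152.
Hence P(urn A | data) = (0.01152) / (0.06152) = 0.18726.

0.187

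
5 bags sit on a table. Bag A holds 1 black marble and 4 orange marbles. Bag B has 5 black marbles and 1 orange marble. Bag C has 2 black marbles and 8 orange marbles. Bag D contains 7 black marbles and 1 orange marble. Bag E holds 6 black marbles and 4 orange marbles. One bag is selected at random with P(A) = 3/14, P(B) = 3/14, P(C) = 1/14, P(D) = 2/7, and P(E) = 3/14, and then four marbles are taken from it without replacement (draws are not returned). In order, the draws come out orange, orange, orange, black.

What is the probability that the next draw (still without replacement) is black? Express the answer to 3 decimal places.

0.114

For each hypothesis, P(data | H) works out to: P(data | bag A) = (4/5)(3/4)(2/3)(1/2) = 1/5; P(data | bag B) = (1/6)(0/5) = 0; P(data | bag C) = (8/10)(7/9)(6/8)(2/7) = 2/15; P(data | bag D) = (1/8)(0/7) = 0; P(data | bag E) = (4/10)(3/9)(2/8)(6/7) = 1/35.
Multiplying each by its prior: 3/14 · 1/5 = 3/70, 3/14 · 0 = 0, 1/14 · 2/15 = 1/105, 2/7 · 0 = 0, 3/14 · 1/35 = 3/490; with total 43/735.
The posterior is then P(bag A | data) = 63/86, P(bag B | data) = 0, P(bag C | data) = 7/43, P(bag D | data) = 0, P(bag E | data) = 9/86.
Averaging over the posterior, P(black next | data) = (0)(63/86) + (1/6)(7/43) + (5/6)(9/86) = 59/516.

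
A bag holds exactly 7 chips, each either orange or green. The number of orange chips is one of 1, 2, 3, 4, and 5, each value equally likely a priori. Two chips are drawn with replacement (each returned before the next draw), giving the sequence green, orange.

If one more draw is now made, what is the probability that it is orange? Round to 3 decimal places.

The likelihood of the observed sequence under each hypothesis: P(data | r = 1) = (6/7)(1/7) = 6/49; P(data | r = 2) = (5/7)(2/7) = 10/49; P(data | r = 3) = (4/7)(3/7) = 12/49; P(data | r = 4) = (3/7)(4/7) = 12/49; P(data | r = 5) = (2/7)(5/7) = 10/49.
Weighting by the prior gives 1/5 · 6/49 = 6/245, 1/5 · 10/49 = 2/49, 1/5 · 12/49 = 12/245, 1/5 · 12/49 = 12/245, 1/5 · 10/49 = 2/49; these sum to 10/49.
The posterior is then P(r = 1 | data) = 3/25, P(r = 2 | data) = 1/5, P(r = 3 | data) = 6/25, P(r = 4 | data) = 6/25, P(r = 5 | data) = 1/5.
Averaging over the posterior, P(orange next | data) = (1/7)(3/25) + (2/7)(1/5) + (3/7)(6/25) + (4/7)(6/25) + (5/7)(1/5) = 16/35.

0.457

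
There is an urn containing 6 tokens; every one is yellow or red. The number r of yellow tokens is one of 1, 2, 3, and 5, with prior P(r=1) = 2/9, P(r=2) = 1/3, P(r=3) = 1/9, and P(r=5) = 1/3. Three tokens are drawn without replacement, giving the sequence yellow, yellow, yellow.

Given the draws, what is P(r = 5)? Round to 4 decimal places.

Under each hypothesis, the probability of the observed sequence is: P(data | r = 1) = (1/6)(0/5) = 0; P(data | r = 2) = (2/6)(1/5)(0/4) = 0; P(data | r = 3) = (3/6)(2/5)(1/4) = 1/20; P(data | r = 5) = (5/6)(4/5)(3/4) = 1/2.
Weighting by the prior gives 2/9 · 0 = 0, 1/3 · 0 = 0, 1/9 · 1/20 = 1/180, 1/3 · 1/2 = 1/6; summing to 31/180.
So P(r = 5 | data) = (1/6) / (31/180) = 30/31.

0.9677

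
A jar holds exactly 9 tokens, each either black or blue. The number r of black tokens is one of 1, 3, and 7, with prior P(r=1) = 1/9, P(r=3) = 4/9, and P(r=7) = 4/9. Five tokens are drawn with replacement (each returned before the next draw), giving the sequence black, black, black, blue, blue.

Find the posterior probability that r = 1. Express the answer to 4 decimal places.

0.0068

Under each hypothesis, the probability of the observed sequence is: P(data | r = 1) = (1/9)(1/9)(1/9)(8/9)(8/9) = 0.0010838; P(data | r = 3) = (3/9)(3/9)(3/9)(6/9)(6/9) = 0.016461; P(data | r = 7) = (7/9)(7/9)(7/9)(2/9)(2/9) = 0.023235.
Multiplying each by its prior: 1/9 · 0.0010838 = 0.00012043, 4/9 · 0.016461 = 0.007316, 4/9 · 0.023235 = 0.010327; with total 0.017763.
Hence P(r = 1 | data) = (0.00012043) / (0.017763) = 0.0067797.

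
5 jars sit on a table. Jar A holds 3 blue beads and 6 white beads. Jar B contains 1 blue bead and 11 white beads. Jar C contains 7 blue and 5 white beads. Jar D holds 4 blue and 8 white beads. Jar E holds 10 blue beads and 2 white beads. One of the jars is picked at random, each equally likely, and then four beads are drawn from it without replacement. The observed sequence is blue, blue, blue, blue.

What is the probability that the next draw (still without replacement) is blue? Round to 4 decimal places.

0.6936

Under each hypothesis, the probability of the observed sequence is: P(data | jar A) = (3/9)(2/8)(1/7)(0/6) = 0; P(data | jar B) = (1/12)(0/11) = 0; P(data | jar C) = (7/12)(6/11)(5/10)(4/9) = 0.070707; P(data | jar D) = (4/12)(3/11)(2/10)(1/9) = 0.0020202; P(data | jar E) = (10/12)(9/11)(8/10)(7/9) = 0.42424.
Multiplying each by its prior: 1/5 · 0 = 0, 1/5 · 0 = 0, 1/5 · 0.070707 = 0.014141, 1/5 · 0.0020202 = 0.00040404, 1/5 · 0.42424 = 0.084848; summing to 0.099394.
Normalising, the posterior is P(jar A | data) = 0, P(jar B | data) = 0, P(jar C | data) = 0.14228, P(jar D | data) = 0.004065, P(jar E | data) = 0.85366.
The predictive probability is P(blue next | data) = (3/8)(0.14228) + (0)(0.004065) + (3/4)(0.85366) = 0.6936.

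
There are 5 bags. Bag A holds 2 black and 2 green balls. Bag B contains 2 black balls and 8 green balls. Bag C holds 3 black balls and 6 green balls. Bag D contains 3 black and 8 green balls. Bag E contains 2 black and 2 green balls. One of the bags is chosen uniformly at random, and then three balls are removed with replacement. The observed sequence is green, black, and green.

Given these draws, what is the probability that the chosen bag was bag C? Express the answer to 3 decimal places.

The likelihood of the observed sequence under each hypothesis: P(data | bag A) = (2/4)(2/4)(2/4) = 0.125; P(data | bag B) = (8/10)(2/10)(8/10) = 0.128; P(data | bag C) = (6/9)(3/9)(6/9) = 0.14815; P(data | bag D) = (8/11)(3/11)(8/11) = 0.14425; P(data | bag E) = (2/4)(2/4)(2/4) = 0.125.
Weighting by the prior gives 1/5 · 0.125 = 0.025, 1/5 · 0.128 = 0.0256, 1/5 · 0.14815 = 0.02963, 1/5 · 0.14425 = 0.02885, 1/5 · 0.125 = 0.025; with total 0.13408.
By Bayes' rule, P(bag C | data) = (0.02963) / (0.13408) = 0.22098.

0.221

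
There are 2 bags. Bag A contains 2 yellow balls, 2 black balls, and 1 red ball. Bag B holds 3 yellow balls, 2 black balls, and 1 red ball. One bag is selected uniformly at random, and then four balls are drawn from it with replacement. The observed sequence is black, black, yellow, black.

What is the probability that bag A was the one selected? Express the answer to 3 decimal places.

0.580

The likelihood of the observed sequence under each hypothesis: P(data | bag A) = (2/5)(2/5)(2/5)(2/5) = 0.0256; P(data | bag B) = (2/6)(2/6)(3/6)(2/6) = 0.018519.
The prior-weighted likelihoods are 1/2 · 0.0256 = 0.0128, 1/2 · 0.018519 = 0.0092593; summing to 0.022059.
Therefore the posterior P(bag A | data) = (0.0128) / (0.022059) = 0.58026.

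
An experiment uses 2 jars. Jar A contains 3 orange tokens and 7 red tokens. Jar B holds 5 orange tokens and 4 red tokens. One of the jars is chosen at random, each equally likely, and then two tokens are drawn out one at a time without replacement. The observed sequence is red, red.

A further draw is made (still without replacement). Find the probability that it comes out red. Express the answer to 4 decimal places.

0.5357

Under each hypothesis, the probability of the observed sequence is: P(data | jar A) = (7/10)(6/9) = 7/15; P(data | jar B) = (4/9)(3/8) = 1/6.
Multiplying each by its prior: 1/2 · 7/15 = 7/30, 1/2 · 1/6 = 1/12; these sum to 19/60.
Dividing through by the total gives posterior P(jar A | data) = 14/19, P(jar B | data) = 5/19.
The predictive probability is P(red next | data) = (5/8)(14/19) + (2/7)(5/19) = 15/28.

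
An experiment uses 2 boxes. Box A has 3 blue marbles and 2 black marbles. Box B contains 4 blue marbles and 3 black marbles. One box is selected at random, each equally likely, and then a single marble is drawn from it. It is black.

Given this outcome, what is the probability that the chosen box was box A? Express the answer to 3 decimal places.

Under each hypothesis, the probability of this draw is: P(data | box A) = (2/5) = 2/5; P(data | box B) = (3/7) = 3/7.
The prior-weighted likelihoods are 1/2 · 2/5 = 1/5, 1/2 · 3/7 = 3/14; with total 29/70.
Hence P(box A | data) = (1/5) / (29/70) = 14/29.

0.483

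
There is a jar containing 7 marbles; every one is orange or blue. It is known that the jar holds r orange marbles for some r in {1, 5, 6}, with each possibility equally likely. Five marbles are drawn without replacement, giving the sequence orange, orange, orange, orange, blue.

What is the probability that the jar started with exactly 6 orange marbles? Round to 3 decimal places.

For each hypothesis, P(data | H) works out to: P(data | r = 1) = (1/7)(0/6) = 0; P(data | r = 5) = (5/7)(4/6)(3/5)(2/4)(2/3) = 2/21; P(data | r = 6) = (6/7)(5/6)(4/5)(3/4)(1/3) = 1/7.
Multiplying each by its prior: 1/3 · 0 = 0, 1/3 · 2/21 = 2/63, 1/3 · 1/7 = 1/21; with total 5/63.
By Bayes' rule, P(r = 6 | data) = (1/21) / (5/63) = 3/5.

0.600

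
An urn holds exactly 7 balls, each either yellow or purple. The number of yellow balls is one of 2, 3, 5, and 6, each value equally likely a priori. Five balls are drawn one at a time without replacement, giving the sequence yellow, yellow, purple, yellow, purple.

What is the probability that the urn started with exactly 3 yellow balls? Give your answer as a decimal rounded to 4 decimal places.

Compute the likelihood of the observed sequence for each case: P(data | r = 2) = (2/7)(1/6)(5/5)(0/4) = 0; P(data | r = 3) = (3/7)(2/6)(4/5)(1/4)(3/3) = 1/35; P(data | r = 5) = (5/7)(4/6)(2/5)(3/4)(1/3) = 1/21; P(data | r = 6) = (6/7)(5/6)(1/5)(4/4)(0/3) = 0.
Multiplying each by its prior: 1/4 · 0 = 0, 1/4 · 1/35 = 1/140, 1/4 · 1/21 = 1/84, 1/4 · 0 = 0; these sum to 2/105.
Therefore the posterior P(r = 3 | data) = (1/140) / (2/105) = 3/8.

0.3750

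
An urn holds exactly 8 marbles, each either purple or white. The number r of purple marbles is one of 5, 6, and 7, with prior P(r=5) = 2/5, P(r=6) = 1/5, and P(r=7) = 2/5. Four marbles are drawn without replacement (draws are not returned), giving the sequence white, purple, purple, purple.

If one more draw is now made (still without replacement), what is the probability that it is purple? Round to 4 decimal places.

0.7647

The likelihood of the observed sequence under each hypothesis: P(data | r = 5) = (3/8)(5/7)(4/6)(3/5) = 3/28; P(data | r = 6) = (2/8)(6/7)(5/6)(4/5) = 1/7; P(data | r = 7) = (1/8)(7/7)(6/6)(5/5) = 1/8.
The prior-weighted likelihoods are 2/5 · 3/28 = 3/70, 1/5 · 1/7 = 1/35, 2/5 · 1/8 = 1/20; these sum to 17/140.
The posterior is then P(r = 5 | data) = 6/17, P(r = 6 | data) = 4/17, P(r = 7 | data) = 7/17.
The predictive probability is P(purple next | data) = (1/2)(6/17) + (3/4)(4/17) + (1)(7/17) = 13/17.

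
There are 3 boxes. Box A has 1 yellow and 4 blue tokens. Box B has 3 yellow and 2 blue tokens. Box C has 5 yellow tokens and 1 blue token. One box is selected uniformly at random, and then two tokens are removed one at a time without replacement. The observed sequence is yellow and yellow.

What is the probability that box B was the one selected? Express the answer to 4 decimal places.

0.3103

Under each hypothesis, the probability of the observed sequence is: P(data | box A) = (1/5)(0/4) = 0; P(data | box B) = (3/5)(2/4) = 3/10; P(data | box C) = (5/6)(4/5) = 2/3.
Weighting by the prior gives 1/3 · 0 = 0, 1/3 · 3/10 = 1/10, 1/3 · 2/3 = 2/9; these sum to 29/90.
By Bayes' rule, P(box B | data) = (1/10) / (29/90) = 9/29.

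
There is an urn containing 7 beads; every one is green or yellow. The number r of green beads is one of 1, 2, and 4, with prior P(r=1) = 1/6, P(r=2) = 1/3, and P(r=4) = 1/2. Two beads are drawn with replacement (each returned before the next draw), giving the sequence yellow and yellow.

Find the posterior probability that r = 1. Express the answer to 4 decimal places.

Under each hypothesis, the probability of the observed sequence is: P(data | r = 1) = (6/7)(6/7) = 36/49; P(data | r = 2) = (5/7)(5/7) = 25/49; P(data | r = 4) = (3/7)(3/7) = 9/49.
Weighting by the prior gives 1/6 · 36/49 = 6/49, 1/3 · 25/49 = 25/147, 1/2 · 9/49 = 9/98; with total 113/294.
By Bayes' rule, P(r = 1 | data) = (6/49) / (113/294) = 36/113.

0.3186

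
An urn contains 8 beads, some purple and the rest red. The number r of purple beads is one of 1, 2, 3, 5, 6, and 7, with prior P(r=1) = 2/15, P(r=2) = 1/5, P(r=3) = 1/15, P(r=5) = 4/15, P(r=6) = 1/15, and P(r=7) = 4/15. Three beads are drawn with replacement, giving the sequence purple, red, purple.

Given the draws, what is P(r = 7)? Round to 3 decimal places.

Compute the likelihood of the observed sequence for each case: P(data | r = 1) = (1/8)(7/8)(1/8) = 0.013672; P(data | r = 2) = (2/8)(6/8)(2/8) = 0.046875; P(data | r = 3) = (3/8)(5/8)(3/8) = 0.087891; P(data | r = 5) = (5/8)(3/8)(5/8) = 0.14648; P(data | r = 6) = (6/8)(2/8)(6/8) = 0.14062; P(data | r = 7) = (7/8)(1/8)(7/8) = 0.095703.
Multiplying each by its prior: 2/15 · 0.013672 = 0.0018229, 1/5 · 0.046875 = 0.009375, 1/15 · 0.087891 = 0.0058594, 4/15 · 0.14648 = 0.039062, 1/15 · 0.14062 = 0.009375, 4/15 · 0.095703 = 0.025521; summing to 0.091016.
By Bayes' rule, P(r = 7 | data) = (0.025521) / (0.091016) = 0.2804.

0.280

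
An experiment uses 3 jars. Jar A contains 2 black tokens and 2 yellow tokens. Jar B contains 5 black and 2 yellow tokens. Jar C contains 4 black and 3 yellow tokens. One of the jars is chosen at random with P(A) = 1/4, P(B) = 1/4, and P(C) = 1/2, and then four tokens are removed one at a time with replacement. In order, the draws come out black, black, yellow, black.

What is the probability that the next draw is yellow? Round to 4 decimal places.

Compute the likelihood of the observed sequence for each case: P(data | jar A) = (2/4)(2/4)(2/4)(2/4) = 0.0625; P(data | jar B) = (5/7)(5/7)(2/7)(5/7) = 0.10412; P(data | jar C) = (4/7)(4/7)(3/7)(4/7) = 0.079967.
Weighting by the prior gives 1/4 · 0.0625 = 0.015625, 1/4 · 0.10412 = 0.026031, 1/2 · 0.079967 = 0.039983; these sum to 0.081639.
Normalising, the posterior is P(jar A | data) = 0.19139, P(jar B | data) = 0.31885, P(jar C | data) = 0.48976.
Averaging over the posterior, P(yellow next | data) = (1/2)(0.19139) + (2/7)(0.31885) + (3/7)(0.48976) = 0.39669.

0.3967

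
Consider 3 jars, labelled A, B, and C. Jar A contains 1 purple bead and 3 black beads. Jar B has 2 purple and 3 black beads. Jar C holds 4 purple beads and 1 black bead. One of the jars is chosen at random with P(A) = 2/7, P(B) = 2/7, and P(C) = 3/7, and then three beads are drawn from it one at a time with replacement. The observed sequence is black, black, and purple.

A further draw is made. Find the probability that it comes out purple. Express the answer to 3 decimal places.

The likelihood of the observed sequence under each hypothesis: P(data | jar A) = (3/4)(3/4)(1/4) = 0.14062; P(data | jar B) = (3/5)(3/5)(2/5) = 0.144; P(data | jar C) = (1/5)(1/5)(4/5) = 0.032.
The prior-weighted likelihoods are 2/7 · 0.14062 = 0.040179, 2/7 · 0.144 = 0.041143, 3/7 · 0.032 = 0.013714; summing to 0.095036.
Dividing through by the total gives posterior P(jar A | data) = 0.42277, P(jar B | data) = 0.43292, P(jar C | data) = 0.14431.
So P(purple next | data) = Σ P(purple next | H) P(H | data) = (1/4)(0.42277) + (2/5)(0.43292) + (4/5)(0.14431) = 0.39431.

0.394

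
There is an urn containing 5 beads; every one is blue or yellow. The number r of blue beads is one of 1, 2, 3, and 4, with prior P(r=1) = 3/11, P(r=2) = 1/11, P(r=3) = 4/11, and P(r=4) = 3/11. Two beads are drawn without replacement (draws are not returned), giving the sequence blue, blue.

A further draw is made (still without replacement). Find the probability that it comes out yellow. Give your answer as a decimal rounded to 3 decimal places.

0.484

For each hypothesis, P(data | H) works out to: P(data | r = 1) = (1/5)(0/4) = 0; P(data | r = 2) = (2/5)(1/4) = 1/10; P(data | r = 3) = (3/5)(2/4) = 3/10; P(data | r = 4) = (4/5)(3/4) = 3/5.
The prior-weighted likelihoods are 3/11 · 0 = 0, 1/11 · 1/10 = 1/110, 4/11 · 3/10 = 6/55, 3/11 · 3/5 = 9/55; summing to 31/110.
Dividing through by the total gives posterior P(r = 1 | data) = 0, P(r = 2 | data) = 1/31, P(r = 3 | data) = 12/31, P(r = 4 | data) = 18/31.
So P(yellow next | data) = Σ P(yellow next | H) P(H | data) = (1)(1/31) + (2/3)(12/31) + (1/3)(18/31) = 15/31.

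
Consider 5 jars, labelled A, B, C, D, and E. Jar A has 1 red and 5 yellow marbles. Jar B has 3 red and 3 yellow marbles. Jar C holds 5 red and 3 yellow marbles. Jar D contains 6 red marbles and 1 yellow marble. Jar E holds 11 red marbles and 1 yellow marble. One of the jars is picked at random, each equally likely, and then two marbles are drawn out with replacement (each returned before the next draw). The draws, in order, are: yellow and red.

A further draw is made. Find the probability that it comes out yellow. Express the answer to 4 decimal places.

Compute the likelihood of the observed sequence for each case: P(data | jar A) = (5/6)(1/6) = 0.13889; P(data | jar B) = (3/6)(3/6) = 0.25; P(data | jar C) = (3/8)(5/8) = 0.23438; P(data | jar D) = (1/7)(6/7) = 0.12245; P(data | jar E) = (1/12)(11/12) = 0.076389.
Weighting by the prior gives 1/5 · 0.13889 = 0.027778, 1/5 · 0.25 = 0.05, 1/5 · 0.23438 = 0.046875, 1/5 · 0.12245 = 0.02449, 1/5 · 0.076389 = 0.015278; with total 0.16442.
Dividing through by the total gives posterior P(jar A | data) = 0.16894, P(jar B | data) = 0.3041, P(jar C | data) = 0.28509, P(jar D | data) = 0.14895, P(jar E | data) = 0.092919.
The predictive probability is P(yellow next | data) = (5/6)(0.16894) + (1/2)(0.3041) + (3/8)(0.28509) + (1/7)(0.14895) + (1/12)(0.092919) = 0.42877.

0.4288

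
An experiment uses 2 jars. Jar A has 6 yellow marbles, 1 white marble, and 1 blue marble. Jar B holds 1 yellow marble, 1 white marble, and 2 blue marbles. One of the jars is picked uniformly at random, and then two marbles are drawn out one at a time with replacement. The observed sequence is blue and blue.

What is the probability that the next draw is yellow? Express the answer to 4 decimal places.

Under each hypothesis, the probability of the observed sequence is: P(data | jar A) = (1/8)(1/8) = 1/64; P(data | jar B) = (2/4)(2/4) = 1/4.
Weighting by the prior gives 1/2 · 1/64 = 1/128, 1/2 · 1/4 = 1/8; with total 17/128.
Dividing through by the total gives posterior P(jar A | data) = 1/17, P(jar B | data) = 16/17.
So P(yellow next | data) = Σ P(yellow next | H) P(H | data) = (3/4)(1/17) + (1/4)(16/17) = 19/68.

0.2794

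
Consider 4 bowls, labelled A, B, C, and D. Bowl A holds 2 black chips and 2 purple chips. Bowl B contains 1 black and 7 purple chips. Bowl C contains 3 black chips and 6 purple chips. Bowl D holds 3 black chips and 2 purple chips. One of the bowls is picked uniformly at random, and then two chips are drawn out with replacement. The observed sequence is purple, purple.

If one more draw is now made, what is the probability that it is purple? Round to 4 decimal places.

0.7131

The likelihood of the observed sequence under each hypothesis: P(data | bowl A) = (2/4)(2/4) = 0.25; P(data | bowl B) = (7/8)(7/8) = 0.76562; P(data | bowl C) = (6/9)(6/9) = 0.44444; P(data | bowl D) = (2/5)(2/5) = 0.16.
The prior-weighted likelihoods are 1/4 · 0.25 = 0.0625, 1/4 · 0.76562 = 0.19141, 1/4 · 0.44444 = 0.11111, 1/4 · 0.16 = 0.04; with total 0.40502.
Dividing through by the total gives posterior P(bowl A | data) = 0.15431, P(bowl B | data) = 0.47259, P(bowl C | data) = 0.27434, P(bowl D | data) = 0.098761.
So P(purple next | data) = Σ P(purple next | H) P(H | data) = (1/2)(0.15431) + (7/8)(0.47259) + (2/3)(0.27434) + (2/5)(0.098761) = 0.71307.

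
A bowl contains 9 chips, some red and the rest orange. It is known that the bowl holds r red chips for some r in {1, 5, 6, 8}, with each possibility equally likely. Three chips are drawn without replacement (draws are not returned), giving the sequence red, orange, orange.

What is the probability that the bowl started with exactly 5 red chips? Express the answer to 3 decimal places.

For each hypothesis, P(data | H) works out to: P(data | r = 1) = (1/9)(8/8)(7/7) = 1/9; P(data | r = 5) = (5/9)(4/8)(3/7) = 5/42; P(data | r = 6) = (6/9)(3/8)(2/7) = 1/14; P(data | r = 8) = (8/9)(1/8)(0/7) = 0.
Multiplying each by its prior: 1/4 · 1/9 = 1/36, 1/4 · 5/42 = 5/168, 1/4 · 1/14 = 1/56, 1/4 · 0 = 0; summing to 19/252.
So P(r = 5 | data) = (5/168) / (19/252) = 15/38.

0.395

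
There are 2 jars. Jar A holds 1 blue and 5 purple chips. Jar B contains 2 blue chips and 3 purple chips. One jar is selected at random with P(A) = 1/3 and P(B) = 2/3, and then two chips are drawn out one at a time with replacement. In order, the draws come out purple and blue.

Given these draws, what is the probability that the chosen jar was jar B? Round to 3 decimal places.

Under each hypothesis, the probability of the observed sequence is: P(data | jar A) = (5/6)(1/6) = 0.13889; P(data | jar B) = (3/5)(2/5) = 0.24.
Multiplying each by its prior: 1/3 · 0.13889 = 0.046296, 2/3 · 0.24 = 0.16; these sum to 0.2063.
By Bayes' rule, P(jar B | data) = (0.16) / (0.2063) = 0.77558.

0.776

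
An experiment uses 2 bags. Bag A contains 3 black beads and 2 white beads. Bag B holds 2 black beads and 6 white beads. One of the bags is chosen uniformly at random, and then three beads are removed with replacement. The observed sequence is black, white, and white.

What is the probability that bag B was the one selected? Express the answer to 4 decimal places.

Compute the likelihood of the observed sequence for each case: P(data | bag A) = (3/5)(2/5)(2/5) = 0.096; P(data | bag B) = (2/8)(6/8)(6/8) = 0.14062.
Weighting by the prior gives 1/2 · 0.096 = 0.048, 1/2 · 0.14062 = 0.070312; summing to 0.11831.
By Bayes' rule, P(bag B | data) = (0.070312) / (0.11831) = 0.59429.

0.5943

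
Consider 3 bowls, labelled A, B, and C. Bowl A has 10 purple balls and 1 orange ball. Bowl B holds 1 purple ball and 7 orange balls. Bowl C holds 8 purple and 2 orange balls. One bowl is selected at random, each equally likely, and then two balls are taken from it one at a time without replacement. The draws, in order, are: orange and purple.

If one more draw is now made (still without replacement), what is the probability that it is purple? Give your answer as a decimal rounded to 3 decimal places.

0.626

Compute the likelihood of the observed sequence for each case: P(data | bowl A) = (1/11)(10/10) = 0.090909; P(data | bowl B) = (7/8)(1/7) = 0.125; P(data | bowl C) = (2/10)(8/9) = 0.17778.
Multiplying each by its prior: 1/3 · 0.090909 = 0.030303, 1/3 · 0.125 = 0.041667, 1/3 · 0.17778 = 0.059259; these sum to 0.13123.
Dividing through by the total gives posterior P(bowl A | data) = 0.23092, P(bowl B | data) = 0.31751, P(bowl C | data) = 0.45157.
Averaging over the posterior, P(purple next | data) = (1)(0.23092) + (0)(0.31751) + (7/8)(0.45157) = 0.62604.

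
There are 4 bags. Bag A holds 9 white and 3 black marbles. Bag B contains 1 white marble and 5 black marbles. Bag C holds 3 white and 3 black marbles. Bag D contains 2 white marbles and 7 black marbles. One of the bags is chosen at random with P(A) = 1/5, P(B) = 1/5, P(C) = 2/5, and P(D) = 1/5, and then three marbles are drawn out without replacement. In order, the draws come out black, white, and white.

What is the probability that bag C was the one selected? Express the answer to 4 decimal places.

0.6105

Compute the likelihood of the observed sequence for each case: P(data | bag A) = (3/12)(9/11)(8/10) = 0.16364; P(data | bag B) = (5/6)(1/5)(0/4) = 0; P(data | bag C) = (3/6)(3/5)(2/4) = 0.15; P(data | bag D) = (7/9)(2/8)(1/7) = 0.027778.
Weighting by the prior gives 1/5 · 0.16364 = 0.032727, 1/5 · 0 = 0, 2/5 · 0.15 = 0.06, 1/5 · 0.027778 = 0.0055556; with total 0.098283.
By Bayes' rule, P(bag C | data) = (0.06) / (0.098283) = 0.61048.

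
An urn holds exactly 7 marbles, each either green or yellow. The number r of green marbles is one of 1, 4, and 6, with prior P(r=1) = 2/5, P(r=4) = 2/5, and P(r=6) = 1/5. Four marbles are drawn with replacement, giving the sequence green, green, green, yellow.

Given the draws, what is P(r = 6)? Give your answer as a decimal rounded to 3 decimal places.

For each hypothesis, P(data | H) works out to: P(data | r = 1) = (1/7)(1/7)(1/7)(6/7) = 0.002499; P(data | r = 4) = (4/7)(4/7)(4/7)(3/7) = 0.079967; P(data | r = 6) = (6/7)(6/7)(6/7)(1/7) = 0.089963.
Weighting by the prior gives 2/5 · 0.002499 = 0.00099958, 2/5 · 0.079967 = 0.031987, 1/5 · 0.089963 = 0.017993; these sum to 0.050979.
By Bayes' rule, P(r = 6 | data) = (0.017993) / (0.050979) = 0.35294.

0.353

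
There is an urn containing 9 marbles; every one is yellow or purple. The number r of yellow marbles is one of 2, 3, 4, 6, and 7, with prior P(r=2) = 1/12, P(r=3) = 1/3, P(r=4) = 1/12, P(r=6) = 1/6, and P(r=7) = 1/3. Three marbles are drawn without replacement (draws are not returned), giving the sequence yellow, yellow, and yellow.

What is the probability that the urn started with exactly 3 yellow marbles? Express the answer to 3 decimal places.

Compute the likelihood of the observed sequence for each case: P(data | r = 2) = (2/9)(1/8)(0/7) = 0; P(data | r = 3) = (3/9)(2/8)(1/7) = 1/84; P(data | r = 4) = (4/9)(3/8)(2/7) = 1/21; P(data | r = 6) = (6/9)(5/8)(4/7) = 5/21; P(data | r = 7) = (7/9)(6/8)(5/7) = 5/12.
The prior-weighted likelihoods are 1/12 · 0 = 0, 1/3 · 1/84 = 1/252, 1/12 · 1/21 = 1/252, 1/6 · 5/21 = 5/126, 1/3 · 5/12 = 5/36; these sum to 47/252.
Therefore the posterior P(r = 3 | data) = (1/252) / (47/252) = 1/47.

0.021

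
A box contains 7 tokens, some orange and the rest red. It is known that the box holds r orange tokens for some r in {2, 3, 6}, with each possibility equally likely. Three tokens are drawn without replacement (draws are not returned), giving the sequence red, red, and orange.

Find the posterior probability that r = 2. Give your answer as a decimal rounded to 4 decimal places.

0.5263

For each hypothesis, P(data | H) works out to: P(data | r = 2) = (5/7)(4/6)(2/5) = 4/21; P(data | r = 3) = (4/7)(3/6)(3/5) = 6/35; P(data | r = 6) = (1/7)(0/6) = 0.
Weighting by the prior gives 1/3 · 4/21 = 4/63, 1/3 · 6/35 = 2/35, 1/3 · 0 = 0; with total 38/315.
Hence P(r = 2 | data) = (4/63) / (38/315) = 10/19.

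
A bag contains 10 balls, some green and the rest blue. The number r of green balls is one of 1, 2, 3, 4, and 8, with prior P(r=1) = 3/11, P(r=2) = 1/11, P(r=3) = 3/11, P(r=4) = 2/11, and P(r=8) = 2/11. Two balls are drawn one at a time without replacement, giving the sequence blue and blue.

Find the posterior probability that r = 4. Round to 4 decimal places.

The likelihood of the observed sequence under each hypothesis: P(data | r = 1) = (9/10)(8/9) = 4/5; P(data | r = 2) = (8/10)(7/9) = 28/45; P(data | r = 3) = (7/10)(6/9) = 7/15; P(data | r = 4) = (6/10)(5/9) = 1/3; P(data | r = 8) = (2/10)(1/9) = 1/45.
Weighting by the prior gives 3/11 · 4/5 = 12/55, 1/11 · 28/45 = 28/495, 3/11 · 7/15 = 7/55, 2/11 · 1/3 = 2/33, 2/11 · 1/45 = 2/495; summing to 7/15.
So P(r = 4 | data) = (2/33) / (7/15) = 10/77.

0.1299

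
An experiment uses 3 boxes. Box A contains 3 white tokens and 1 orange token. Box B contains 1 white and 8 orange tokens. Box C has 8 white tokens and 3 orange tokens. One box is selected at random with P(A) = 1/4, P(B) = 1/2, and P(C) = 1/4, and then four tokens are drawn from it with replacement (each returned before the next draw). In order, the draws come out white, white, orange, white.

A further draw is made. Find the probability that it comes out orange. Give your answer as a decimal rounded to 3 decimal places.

0.269

Under each hypothesis, the probability of the observed sequence is: P(data | box A) = (3/4)(3/4)(1/4)(3/4) = 0.10547; P(data | box B) = (1/9)(1/9)(8/9)(1/9) = 0.0012193; P(data | box C) = (8/11)(8/11)(3/11)(8/11) = 0.10491.
Multiplying each by its prior: 1/4 · 0.10547 = 0.026367, 1/2 · 0.0012193 = 0.00060966, 1/4 · 0.10491 = 0.026228; summing to 0.053205.
Dividing through by the total gives posterior P(box A | data) = 0.49558, P(box B | data) = 0.011459, P(box C | data) = 0.49296.
So P(orange next | data) = Σ P(orange next | H) P(H | data) = (1/4)(0.49558) + (8/9)(0.011459) + (3/11)(0.49296) = 0.26852.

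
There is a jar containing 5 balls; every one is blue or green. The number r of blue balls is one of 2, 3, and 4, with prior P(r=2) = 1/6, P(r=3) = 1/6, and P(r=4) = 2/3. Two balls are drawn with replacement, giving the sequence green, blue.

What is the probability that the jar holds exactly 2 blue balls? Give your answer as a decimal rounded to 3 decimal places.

0.214

Compute the likelihood of the observed sequence for each case: P(data | r = 2) = (3/5)(2/5) = 6/25; P(data | r = 3) = (2/5)(3/5) = 6/25; P(data | r = 4) = (1/5)(4/5) = 4/25.
The prior-weighted likelihoods are 1/6 · 6/25 = 1/25, 1/6 · 6/25 = 1/25, 2/3 · 4/25 = 8/75; summing to 14/75.
So P(r = 2 | data) = (1/25) / (14/75) = 3/14.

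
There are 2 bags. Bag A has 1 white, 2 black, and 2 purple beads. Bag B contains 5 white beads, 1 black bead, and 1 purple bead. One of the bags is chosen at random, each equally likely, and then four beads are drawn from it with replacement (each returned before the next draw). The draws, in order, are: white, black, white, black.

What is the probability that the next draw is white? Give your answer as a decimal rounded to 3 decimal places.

The likelihood of the observed sequence under each hypothesis: P(data | bag A) = (1/5)(2/5)(1/5)(2/5) = 0.0064; P(data | bag B) = (5/7)(1/7)(5/7)(1/7) = 0.010412.
The prior-weighted likelihoods are 1/2 · 0.0064 = 0.0032, 1/2 · 0.010412 = 0.0052062; summing to 0.0084062.
Normalising, the posterior is P(bag A | data) = 0.38067, P(bag B | data) = 0.61933.
The predictive probability is P(white next | data) = (1/5)(0.38067) + (5/7)(0.61933) = 0.51851.

0.519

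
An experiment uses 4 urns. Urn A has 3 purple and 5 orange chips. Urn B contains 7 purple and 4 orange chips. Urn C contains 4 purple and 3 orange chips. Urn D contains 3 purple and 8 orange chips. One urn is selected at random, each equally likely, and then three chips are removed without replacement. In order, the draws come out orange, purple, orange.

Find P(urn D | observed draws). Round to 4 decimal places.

Under each hypothesis, the probability of the observed sequence is: P(data | urn A) = (5/8)(3/7)(4/6) = 0.17857; P(data | urn B) = (4/11)(7/10)(3/9) = 0.084848; P(data | urn C) = (3/7)(4/6)(2/5) = 0.11429; P(data | urn D) = (8/11)(3/10)(7/9) = 0.1697.
Weighting by the prior gives 1/4 · 0.17857 = 0.044643, 1/4 · 0.084848 = 0.021212, 1/4 · 0.11429 = 0.028571, 1/4 · 0.1697 = 0.042424; with total 0.13685.
By Bayes' rule, P(urn D | data) = (0.042424) / (0.13685) = 0.31.

0.3100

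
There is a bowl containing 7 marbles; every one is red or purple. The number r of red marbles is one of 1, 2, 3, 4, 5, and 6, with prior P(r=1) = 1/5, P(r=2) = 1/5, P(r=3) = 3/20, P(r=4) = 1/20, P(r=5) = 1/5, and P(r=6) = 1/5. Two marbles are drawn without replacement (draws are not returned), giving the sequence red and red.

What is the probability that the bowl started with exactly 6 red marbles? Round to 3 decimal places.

Under each hypothesis, the probability of the observed sequence is: P(data | r = 1) = (1/7)(0/6) = 0; P(data | r = 2) = (2/7)(1/6) = 1/21; P(data | r = 3) = (3/7)(2/6) = 1/7; P(data | r = 4) = (4/7)(3/6) = 2/7; P(data | r = 5) = (5/7)(4/6) = 10/21; P(data | r = 6) = (6/7)(5/6) = 5/7.
Weighting by the prior gives 1/5 · 0 = 0, 1/5 · 1/21 = 1/105, 3/20 · 1/7 = 3/140, 1/20 · 2/7 = 1/70, 1/5 · 10/21 = 2/21, 1/5 · 5/7 = 1/7; with total 17/60.
By Bayes' rule, P(r = 6 | data) = (1/7) / (17/60) = 60/119.

0.504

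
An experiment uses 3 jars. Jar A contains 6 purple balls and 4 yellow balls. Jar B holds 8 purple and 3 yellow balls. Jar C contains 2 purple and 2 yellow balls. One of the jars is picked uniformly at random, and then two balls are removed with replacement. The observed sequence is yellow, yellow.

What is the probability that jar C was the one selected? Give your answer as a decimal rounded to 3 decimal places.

The likelihood of the observed sequence under each hypothesis: P(data | jar A) = (4/10)(4/10) = 0.16; P(data | jar B) = (3/11)(3/11) = 0.07438; P(data | jar C) = (2/4)(2/4) = 0.25.
The prior-weighted likelihoods are 1/3 · 0.16 = 0.053333, 1/3 · 0.07438 = 0.024793, 1/3 · 0.25 = 0.083333; these sum to 0.16146.
So P(jar C | data) = (0.083333) / (0.16146) = 0.51612.

0.516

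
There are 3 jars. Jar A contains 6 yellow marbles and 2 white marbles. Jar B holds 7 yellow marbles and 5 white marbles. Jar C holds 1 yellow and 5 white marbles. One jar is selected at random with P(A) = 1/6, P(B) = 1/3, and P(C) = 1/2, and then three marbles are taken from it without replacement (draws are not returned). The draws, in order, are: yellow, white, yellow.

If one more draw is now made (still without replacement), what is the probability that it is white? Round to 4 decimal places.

Under each hypothesis, the probability of the observed sequence is: P(data | jar A) = (6/8)(2/7)(5/6) = 5/28; P(data | jar B) = (7/12)(5/11)(6/10) = 7/44; P(data | jar C) = (1/6)(5/5)(0/4) = 0.
Weighting by the prior gives 1/6 · 5/28 = 5/168, 1/3 · 7/44 = 7/132, 1/2 · 0 = 0; summing to 51/616.
Normalising, the posterior is P(jar A | data) = 0.35948, P(jar B | data) = 0.64052, P(jar C | data) = 0.
Averaging over the posterior, P(white next | data) = (1/5)(0.35948) + (4/9)(0.64052) = 0.35657.

0.3566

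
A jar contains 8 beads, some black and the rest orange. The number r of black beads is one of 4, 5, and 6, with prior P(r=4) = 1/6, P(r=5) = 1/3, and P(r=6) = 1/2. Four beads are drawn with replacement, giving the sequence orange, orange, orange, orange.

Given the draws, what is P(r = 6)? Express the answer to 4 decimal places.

0.1030

For each hypothesis, P(data | H) works out to: P(data | r = 4) = (4/8)(4/8)(4/8)(4/8) = 0.0625; P(data | r = 5) = (3/8)(3/8)(3/8)(3/8) = 0.019775; P(data | r = 6) = (2/8)(2/8)(2/8)(2/8) = 0.0039062.
Multiplying each by its prior: 1/6 · 0.0625 = 0.010417, 1/3 · 0.019775 = 0.0065918, 1/2 · 0.0039062 = 0.0019531; these sum to 0.018962.
Hence P(r = 6 | data) = (0.0019531) / (0.018962) = 0.103.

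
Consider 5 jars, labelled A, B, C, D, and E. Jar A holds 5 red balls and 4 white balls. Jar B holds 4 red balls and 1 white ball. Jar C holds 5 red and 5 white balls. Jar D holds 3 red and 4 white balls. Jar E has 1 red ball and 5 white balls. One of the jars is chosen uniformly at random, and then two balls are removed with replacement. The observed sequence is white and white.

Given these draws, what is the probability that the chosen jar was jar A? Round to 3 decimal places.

For each hypothesis, P(data | H) works out to: P(data | jar A) = (4/9)(4/9) = 0.19753; P(data | jar B) = (1/5)(1/5) = 0.04; P(data | jar C) = (5/10)(5/10) = 0.25; P(data | jar D) = (4/7)(4/7) = 0.32653; P(data | jar E) = (5/6)(5/6) = 0.69444.
Weighting by the prior gives 1/5 · 0.19753 = 0.039506, 1/5 · 0.04 = 0.008, 1/5 · 0.25 = 0.05, 1/5 · 0.32653 = 0.065306, 1/5 · 0.69444 = 0.13889; summing to 0.3017.
By Bayes' rule, P(jar A | data) = (0.039506) / (0.3017) = 0.13094.

0.131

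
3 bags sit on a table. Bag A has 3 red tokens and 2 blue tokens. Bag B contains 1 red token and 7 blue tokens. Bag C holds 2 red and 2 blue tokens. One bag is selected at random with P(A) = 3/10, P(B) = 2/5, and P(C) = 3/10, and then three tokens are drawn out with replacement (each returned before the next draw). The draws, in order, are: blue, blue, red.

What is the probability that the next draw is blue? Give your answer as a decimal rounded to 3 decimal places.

0.610

The likelihood of the observed sequence under each hypothesis: P(data | bag A) = (2/5)(2/5)(3/5) = 0.096; P(data | bag B) = (7/8)(7/8)(1/8) = 0.095703; P(data | bag C) = (2/4)(2/4)(2/4) = 0.125.
Weighting by the prior gives 3/10 · 0.096 = 0.0288, 2/5 · 0.095703 = 0.038281, 3/10 · 0.125 = 0.0375; summing to 0.10458.
The posterior is then P(bag A | data) = 0.27538, P(bag B | data) = 0.36604, P(bag C | data) = 0.35857.
So P(blue next | data) = Σ P(blue next | H) P(H | data) = (2/5)(0.27538) + (7/8)(0.36604) + (1/2)(0.35857) = 0.60973.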